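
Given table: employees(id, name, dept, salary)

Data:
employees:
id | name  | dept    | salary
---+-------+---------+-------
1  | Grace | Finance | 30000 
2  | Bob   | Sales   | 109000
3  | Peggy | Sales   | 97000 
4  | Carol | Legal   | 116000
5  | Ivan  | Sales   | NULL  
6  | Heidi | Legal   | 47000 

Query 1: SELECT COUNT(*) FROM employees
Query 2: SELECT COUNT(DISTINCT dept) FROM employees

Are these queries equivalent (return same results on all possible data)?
No, not equivalent

Query 1 returns: [(6,)]
Query 2 returns: [(3,)]

Reason: COUNT(*) counts rows, COUNT(DISTINCT dept) counts unique depts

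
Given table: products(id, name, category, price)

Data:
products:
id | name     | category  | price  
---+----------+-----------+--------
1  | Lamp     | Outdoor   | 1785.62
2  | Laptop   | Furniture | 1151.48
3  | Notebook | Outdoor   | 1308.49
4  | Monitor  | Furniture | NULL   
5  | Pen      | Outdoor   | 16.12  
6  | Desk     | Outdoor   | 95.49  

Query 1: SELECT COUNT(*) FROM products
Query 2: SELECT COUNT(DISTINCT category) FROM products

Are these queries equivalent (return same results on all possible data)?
No, not equivalent

Query 1 returns: [(6,)]
Query 2 returns: [(2,)]

Reason: COUNT(*) counts rows, COUNT(DISTINCT category) counts unique categorys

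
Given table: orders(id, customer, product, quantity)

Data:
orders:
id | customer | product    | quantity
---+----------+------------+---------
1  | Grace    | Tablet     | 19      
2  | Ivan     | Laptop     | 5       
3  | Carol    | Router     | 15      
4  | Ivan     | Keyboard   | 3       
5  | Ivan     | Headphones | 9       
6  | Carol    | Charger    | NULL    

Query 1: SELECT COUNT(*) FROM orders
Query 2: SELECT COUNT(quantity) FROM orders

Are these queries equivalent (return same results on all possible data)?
No, not equivalent

Query 1 returns: [(6,)]
Query 2 returns: [(5,)]

Reason: COUNT(*) includes NULLs, COUNT(column) excludes them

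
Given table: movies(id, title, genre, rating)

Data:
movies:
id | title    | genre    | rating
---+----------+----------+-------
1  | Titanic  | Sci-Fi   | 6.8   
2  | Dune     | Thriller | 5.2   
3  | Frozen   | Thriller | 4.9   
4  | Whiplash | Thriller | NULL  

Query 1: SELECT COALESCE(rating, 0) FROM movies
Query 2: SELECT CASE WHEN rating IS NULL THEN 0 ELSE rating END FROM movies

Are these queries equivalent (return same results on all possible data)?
Yes, equivalent

Both queries return: [(0,), (4.9,), (5.2,), (6.8,)]

Reason: COALESCE vs CASE for NULL handling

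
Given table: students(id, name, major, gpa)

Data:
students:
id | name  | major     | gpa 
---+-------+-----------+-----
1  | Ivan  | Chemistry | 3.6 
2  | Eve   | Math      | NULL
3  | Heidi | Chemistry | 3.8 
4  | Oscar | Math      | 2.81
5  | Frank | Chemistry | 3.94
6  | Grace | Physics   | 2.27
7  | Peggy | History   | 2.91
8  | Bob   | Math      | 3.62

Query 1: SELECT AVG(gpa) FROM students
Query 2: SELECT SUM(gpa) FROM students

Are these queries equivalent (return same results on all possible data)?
No, not equivalent

Query 1 returns: [(3.2785714285714285,)]
Query 2 returns: [(22.95,)]

Reason: AVG vs SUM give different aggregate values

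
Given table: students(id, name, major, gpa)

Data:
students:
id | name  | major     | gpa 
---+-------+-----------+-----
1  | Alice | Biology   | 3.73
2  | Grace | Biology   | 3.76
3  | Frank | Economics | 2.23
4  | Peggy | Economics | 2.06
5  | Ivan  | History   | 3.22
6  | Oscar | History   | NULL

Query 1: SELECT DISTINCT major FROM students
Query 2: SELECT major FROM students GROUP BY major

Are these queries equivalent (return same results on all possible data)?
Yes, equivalent

Both queries return: [('Biology',), ('Economics',), ('History',)]

Reason: Both get unique majors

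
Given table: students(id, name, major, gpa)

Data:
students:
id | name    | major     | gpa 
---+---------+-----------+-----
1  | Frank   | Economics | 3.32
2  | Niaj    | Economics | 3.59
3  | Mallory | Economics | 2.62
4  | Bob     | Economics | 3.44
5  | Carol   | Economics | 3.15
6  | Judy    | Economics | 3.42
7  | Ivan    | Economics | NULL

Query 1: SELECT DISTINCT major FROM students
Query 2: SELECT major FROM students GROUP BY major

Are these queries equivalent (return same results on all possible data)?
Yes, equivalent

Both queries return: [('Economics',)]

Reason: Both get unique majors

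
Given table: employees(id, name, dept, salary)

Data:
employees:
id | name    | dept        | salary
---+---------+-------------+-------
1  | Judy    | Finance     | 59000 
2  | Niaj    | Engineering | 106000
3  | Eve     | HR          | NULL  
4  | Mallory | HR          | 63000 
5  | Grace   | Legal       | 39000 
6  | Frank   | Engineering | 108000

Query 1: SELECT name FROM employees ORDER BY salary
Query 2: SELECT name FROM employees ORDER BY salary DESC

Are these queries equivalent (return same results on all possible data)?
No, not equivalent

Query 1 returns: [('Eve',), ('Grace',), ('Judy',), ('Mallory',), ('Niaj',), ('Frank',)]
Query 2 returns: [('Frank',), ('Niaj',), ('Mallory',), ('Judy',), ('Grace',), ('Eve',)]

Reason: ASC vs DESC gives opposite ordering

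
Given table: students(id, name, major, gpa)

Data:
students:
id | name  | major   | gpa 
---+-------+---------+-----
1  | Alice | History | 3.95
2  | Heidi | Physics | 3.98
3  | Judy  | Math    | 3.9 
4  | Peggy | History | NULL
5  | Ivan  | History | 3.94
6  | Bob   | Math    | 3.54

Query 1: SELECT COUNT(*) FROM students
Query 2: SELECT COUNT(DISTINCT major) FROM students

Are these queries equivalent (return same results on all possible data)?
No, not equivalent

Query 1 returns: [(6,)]
Query 2 returns: [(3,)]

Reason: COUNT(*) counts rows, COUNT(DISTINCT major) counts unique majors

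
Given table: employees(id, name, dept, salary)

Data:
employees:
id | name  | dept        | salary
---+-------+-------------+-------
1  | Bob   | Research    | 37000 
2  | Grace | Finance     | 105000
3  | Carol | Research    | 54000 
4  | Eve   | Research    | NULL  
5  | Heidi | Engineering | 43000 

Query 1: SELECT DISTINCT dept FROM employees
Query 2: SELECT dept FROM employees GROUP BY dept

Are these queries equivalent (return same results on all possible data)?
Yes, equivalent

Both queries return: [('Engineering',), ('Finance',), ('Research',)]

Reason: Both get unique depts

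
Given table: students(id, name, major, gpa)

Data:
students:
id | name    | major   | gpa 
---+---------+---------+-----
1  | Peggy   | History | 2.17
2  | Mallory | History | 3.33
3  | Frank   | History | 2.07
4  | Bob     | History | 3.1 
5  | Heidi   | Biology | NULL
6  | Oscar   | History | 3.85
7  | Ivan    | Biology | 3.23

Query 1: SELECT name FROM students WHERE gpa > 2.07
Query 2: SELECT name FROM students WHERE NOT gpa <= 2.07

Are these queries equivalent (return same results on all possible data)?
Yes, equivalent

Both queries return: [('Bob',), ('Ivan',), ('Mallory',), ('Oscar',), ('Peggy',)]

Reason: Both filter gpa > 2.07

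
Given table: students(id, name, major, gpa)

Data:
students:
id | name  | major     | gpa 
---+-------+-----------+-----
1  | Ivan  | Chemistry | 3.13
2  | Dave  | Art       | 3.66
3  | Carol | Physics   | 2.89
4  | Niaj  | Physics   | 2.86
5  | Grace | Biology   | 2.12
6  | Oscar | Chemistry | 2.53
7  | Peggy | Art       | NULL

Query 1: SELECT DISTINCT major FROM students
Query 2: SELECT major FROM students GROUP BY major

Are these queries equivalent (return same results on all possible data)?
Yes, equivalent

Both queries return: [('Art',), ('Biology',), ('Chemistry',), ('Physics',)]

Reason: Both get unique majors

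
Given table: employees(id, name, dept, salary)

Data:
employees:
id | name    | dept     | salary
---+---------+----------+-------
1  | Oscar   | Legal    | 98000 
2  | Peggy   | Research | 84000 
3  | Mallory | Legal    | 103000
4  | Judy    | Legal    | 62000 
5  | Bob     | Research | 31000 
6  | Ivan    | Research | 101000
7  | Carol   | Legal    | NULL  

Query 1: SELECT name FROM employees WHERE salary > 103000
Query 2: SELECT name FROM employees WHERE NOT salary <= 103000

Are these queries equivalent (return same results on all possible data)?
Yes, equivalent

Both queries return: []

Reason: Both filter salary > 103000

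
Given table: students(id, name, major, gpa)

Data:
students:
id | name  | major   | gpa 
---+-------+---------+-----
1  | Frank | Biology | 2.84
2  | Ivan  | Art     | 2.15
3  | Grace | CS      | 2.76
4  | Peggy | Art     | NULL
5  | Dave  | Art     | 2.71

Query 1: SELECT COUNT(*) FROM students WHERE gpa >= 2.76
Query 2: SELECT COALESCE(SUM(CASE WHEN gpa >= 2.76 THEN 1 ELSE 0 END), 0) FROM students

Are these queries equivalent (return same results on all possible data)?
Yes, equivalent

Both queries return: [(2,)]

Reason: COUNT with WHERE vs conditional SUM (COALESCE handles empty-table NULL)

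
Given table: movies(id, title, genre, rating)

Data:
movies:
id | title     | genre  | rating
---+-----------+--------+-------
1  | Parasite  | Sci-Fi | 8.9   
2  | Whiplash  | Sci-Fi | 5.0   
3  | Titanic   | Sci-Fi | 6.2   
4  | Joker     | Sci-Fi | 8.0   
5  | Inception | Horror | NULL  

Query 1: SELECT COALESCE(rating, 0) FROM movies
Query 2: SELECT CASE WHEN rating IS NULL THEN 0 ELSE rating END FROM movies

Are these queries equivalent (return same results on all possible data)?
Yes, equivalent

Both queries return: [(0,), (5.0,), (6.2,), (8.0,), (8.9,)]

Reason: COALESCE vs CASE for NULL handling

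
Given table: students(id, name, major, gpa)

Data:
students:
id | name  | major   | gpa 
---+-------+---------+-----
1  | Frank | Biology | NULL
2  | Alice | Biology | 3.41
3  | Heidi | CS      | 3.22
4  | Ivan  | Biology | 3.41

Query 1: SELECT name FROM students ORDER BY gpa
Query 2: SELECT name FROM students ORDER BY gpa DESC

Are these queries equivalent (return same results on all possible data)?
No, not equivalent

Query 1 returns: [('Frank',), ('Heidi',), ('Alice',), ('Ivan',)]
Query 2 returns: [('Alice',), ('Ivan',), ('Heidi',), ('Frank',)]

Reason: ASC vs DESC gives opposite ordering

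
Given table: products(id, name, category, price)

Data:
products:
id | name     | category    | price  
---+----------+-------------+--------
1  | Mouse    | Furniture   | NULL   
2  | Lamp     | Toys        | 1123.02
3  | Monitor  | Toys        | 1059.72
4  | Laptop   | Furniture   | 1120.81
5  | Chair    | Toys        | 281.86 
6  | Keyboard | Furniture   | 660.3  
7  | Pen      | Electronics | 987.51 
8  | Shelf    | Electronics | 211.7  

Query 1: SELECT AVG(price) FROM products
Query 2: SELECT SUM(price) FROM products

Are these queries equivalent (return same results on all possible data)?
No, not equivalent

Query 1 returns: [(777.8457142857143,)]
Query 2 returns: [(5444.92,)]

Reason: AVG vs SUM give different aggregate values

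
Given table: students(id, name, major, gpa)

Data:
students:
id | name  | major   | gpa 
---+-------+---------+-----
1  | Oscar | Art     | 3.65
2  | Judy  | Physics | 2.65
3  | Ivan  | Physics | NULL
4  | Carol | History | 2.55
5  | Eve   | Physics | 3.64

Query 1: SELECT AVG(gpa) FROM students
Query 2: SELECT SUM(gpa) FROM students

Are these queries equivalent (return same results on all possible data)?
No, not equivalent

Query 1 returns: [(3.1225,)]
Query 2 returns: [(12.49,)]

Reason: AVG vs SUM give different aggregate values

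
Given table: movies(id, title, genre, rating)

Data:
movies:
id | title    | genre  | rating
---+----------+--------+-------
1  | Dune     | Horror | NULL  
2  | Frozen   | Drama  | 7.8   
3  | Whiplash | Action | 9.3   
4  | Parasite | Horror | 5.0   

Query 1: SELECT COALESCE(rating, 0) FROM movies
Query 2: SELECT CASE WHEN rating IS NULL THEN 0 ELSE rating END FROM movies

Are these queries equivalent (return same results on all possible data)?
Yes, equivalent

Both queries return: [(0,), (5.0,), (7.8,), (9.3,)]

Reason: COALESCE vs CASE for NULL handling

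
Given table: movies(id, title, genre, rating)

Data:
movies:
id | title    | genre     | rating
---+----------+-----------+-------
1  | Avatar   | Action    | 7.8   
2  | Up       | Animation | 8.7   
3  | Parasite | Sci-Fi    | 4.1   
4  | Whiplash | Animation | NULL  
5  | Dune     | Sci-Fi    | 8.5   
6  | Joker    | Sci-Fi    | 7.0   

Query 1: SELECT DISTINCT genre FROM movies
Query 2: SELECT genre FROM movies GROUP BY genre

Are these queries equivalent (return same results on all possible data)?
Yes, equivalent

Both queries return: [('Action',), ('Animation',), ('Sci-Fi',)]

Reason: Both get unique genres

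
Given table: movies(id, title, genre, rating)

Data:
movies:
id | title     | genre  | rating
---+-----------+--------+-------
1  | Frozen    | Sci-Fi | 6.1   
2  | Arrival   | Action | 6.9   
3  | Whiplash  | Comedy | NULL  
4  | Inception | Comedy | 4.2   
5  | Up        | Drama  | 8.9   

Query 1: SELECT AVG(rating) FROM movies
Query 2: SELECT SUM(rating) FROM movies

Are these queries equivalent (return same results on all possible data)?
No, not equivalent

Query 1 returns: [(6.525,)]
Query 2 returns: [(26.1,)]

Reason: AVG vs SUM give different aggregate values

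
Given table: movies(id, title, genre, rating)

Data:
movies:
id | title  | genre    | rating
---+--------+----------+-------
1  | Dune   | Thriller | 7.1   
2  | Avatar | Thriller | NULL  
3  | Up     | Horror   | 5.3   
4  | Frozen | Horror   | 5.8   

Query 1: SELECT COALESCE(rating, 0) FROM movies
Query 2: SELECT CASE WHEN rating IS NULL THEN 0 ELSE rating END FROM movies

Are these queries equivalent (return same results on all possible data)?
Yes, equivalent

Both queries return: [(0,), (5.3,), (5.8,), (7.1,)]

Reason: COALESCE vs CASE for NULL handling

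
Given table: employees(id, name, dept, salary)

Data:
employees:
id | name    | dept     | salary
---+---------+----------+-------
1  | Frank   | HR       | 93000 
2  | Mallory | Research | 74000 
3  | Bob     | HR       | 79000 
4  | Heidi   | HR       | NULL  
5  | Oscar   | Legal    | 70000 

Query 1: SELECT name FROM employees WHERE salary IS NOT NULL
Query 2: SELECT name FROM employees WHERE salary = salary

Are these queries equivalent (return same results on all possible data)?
Yes, equivalent

Both queries return: [('Bob',), ('Frank',), ('Mallory',), ('Oscar',)]

Reason: IS NOT NULL vs self-equality (both exclude NULLs)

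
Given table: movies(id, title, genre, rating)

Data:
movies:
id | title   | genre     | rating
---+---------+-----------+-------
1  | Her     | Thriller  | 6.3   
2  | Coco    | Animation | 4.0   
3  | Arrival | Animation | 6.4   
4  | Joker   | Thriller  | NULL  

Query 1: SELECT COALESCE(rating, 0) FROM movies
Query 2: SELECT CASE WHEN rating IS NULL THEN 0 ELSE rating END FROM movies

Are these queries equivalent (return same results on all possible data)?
Yes, equivalent

Both queries return: [(0,), (4.0,), (6.3,), (6.4,)]

Reason: COALESCE vs CASE for NULL handling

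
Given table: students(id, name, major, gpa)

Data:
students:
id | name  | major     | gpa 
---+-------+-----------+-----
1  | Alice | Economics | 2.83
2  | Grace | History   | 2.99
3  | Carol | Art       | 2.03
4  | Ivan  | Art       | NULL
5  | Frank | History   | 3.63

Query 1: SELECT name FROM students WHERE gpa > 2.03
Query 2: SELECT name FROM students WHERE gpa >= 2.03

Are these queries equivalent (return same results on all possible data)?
No, not equivalent

Query 1 returns: [('Alice',), ('Grace',), ('Frank',)]
Query 2 returns: [('Alice',), ('Grace',), ('Carol',), ('Frank',)]

Reason: > vs >= gives different results when gpa = 2.03 exists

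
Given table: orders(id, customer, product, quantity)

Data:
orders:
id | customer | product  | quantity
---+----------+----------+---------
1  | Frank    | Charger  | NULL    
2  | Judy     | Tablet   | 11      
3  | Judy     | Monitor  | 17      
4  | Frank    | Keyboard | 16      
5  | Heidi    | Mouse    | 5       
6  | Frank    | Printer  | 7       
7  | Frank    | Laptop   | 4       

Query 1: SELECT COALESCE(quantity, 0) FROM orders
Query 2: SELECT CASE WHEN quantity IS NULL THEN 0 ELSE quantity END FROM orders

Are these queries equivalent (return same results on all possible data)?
Yes, equivalent

Both queries return: [(0,), (4,), (5,), (7,), (11,), (16,), (17,)]

Reason: COALESCE vs CASE for NULL handling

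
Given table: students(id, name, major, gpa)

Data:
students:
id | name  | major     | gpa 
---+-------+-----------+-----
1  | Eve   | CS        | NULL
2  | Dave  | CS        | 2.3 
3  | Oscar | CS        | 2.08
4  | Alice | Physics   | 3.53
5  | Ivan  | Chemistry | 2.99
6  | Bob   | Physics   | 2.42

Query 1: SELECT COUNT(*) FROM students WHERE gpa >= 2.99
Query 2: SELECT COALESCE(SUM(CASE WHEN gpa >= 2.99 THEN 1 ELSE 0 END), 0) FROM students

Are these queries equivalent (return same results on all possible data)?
Yes, equivalent

Both queries return: [(2,)]

Reason: COUNT with WHERE vs conditional SUM (COALESCE handles empty-table NULL)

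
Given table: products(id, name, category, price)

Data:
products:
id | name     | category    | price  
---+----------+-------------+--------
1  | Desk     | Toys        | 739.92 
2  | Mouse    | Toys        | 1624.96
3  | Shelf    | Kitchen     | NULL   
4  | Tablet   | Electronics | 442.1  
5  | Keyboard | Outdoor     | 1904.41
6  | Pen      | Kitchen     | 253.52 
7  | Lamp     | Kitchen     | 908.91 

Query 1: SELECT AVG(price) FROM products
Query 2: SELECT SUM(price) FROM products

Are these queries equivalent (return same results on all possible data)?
No, not equivalent

Query 1 returns: [(978.9699999999999,)]
Query 2 returns: [(5873.82,)]

Reason: AVG vs SUM give different aggregate values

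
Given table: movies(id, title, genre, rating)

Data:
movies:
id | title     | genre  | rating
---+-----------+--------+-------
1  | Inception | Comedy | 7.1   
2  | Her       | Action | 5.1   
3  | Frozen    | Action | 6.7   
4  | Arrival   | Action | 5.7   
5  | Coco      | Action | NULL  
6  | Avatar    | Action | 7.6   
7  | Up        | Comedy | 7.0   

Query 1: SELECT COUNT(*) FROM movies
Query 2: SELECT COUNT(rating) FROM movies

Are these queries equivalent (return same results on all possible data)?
No, not equivalent

Query 1 returns: [(7,)]
Query 2 returns: [(6,)]

Reason: COUNT(*) includes NULLs, COUNT(column) excludes them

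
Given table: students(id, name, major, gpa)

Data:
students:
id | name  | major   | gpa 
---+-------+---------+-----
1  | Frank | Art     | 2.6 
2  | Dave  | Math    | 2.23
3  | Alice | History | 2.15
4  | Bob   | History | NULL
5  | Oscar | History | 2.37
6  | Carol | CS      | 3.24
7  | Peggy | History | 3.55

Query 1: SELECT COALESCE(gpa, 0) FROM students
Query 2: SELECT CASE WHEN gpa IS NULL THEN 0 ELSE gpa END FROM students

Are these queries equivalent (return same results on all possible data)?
Yes, equivalent

Both queries return: [(0,), (2.15,), (2.23,), (2.37,), (2.6,), (3.24,), (3.55,)]

Reason: COALESCE vs CASE for NULL handling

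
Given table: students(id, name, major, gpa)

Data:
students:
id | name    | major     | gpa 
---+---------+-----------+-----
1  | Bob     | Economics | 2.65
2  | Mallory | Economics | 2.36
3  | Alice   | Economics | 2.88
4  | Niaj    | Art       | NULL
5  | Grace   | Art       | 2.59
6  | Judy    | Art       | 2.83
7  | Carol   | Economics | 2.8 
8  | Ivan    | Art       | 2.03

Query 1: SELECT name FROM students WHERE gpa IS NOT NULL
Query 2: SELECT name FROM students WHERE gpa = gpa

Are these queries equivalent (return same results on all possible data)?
Yes, equivalent

Both queries return: [('Alice',), ('Bob',), ('Carol',), ('Grace',), ('Ivan',), ('Judy',), ('Mallory',)]

Reason: IS NOT NULL vs self-equality (both exclude NULLs)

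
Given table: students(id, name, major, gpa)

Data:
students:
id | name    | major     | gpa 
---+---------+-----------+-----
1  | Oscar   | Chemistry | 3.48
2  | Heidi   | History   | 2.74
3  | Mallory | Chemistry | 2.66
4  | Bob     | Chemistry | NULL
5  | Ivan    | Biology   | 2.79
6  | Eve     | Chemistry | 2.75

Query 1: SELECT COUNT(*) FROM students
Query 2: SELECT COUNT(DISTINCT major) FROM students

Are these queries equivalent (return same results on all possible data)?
No, not equivalent

Query 1 returns: [(6,)]
Query 2 returns: [(3,)]

Reason: COUNT(*) counts rows, COUNT(DISTINCT major) counts unique majors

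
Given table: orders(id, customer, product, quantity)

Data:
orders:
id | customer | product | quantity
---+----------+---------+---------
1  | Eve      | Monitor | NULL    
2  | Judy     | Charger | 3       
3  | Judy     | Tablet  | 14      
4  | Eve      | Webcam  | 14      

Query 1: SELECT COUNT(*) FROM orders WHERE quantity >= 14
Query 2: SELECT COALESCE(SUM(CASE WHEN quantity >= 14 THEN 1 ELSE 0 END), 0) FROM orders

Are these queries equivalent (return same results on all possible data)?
Yes, equivalent

Both queries return: [(2,)]

Reason: COUNT with WHERE vs conditional SUM (COALESCE handles empty-table NULL)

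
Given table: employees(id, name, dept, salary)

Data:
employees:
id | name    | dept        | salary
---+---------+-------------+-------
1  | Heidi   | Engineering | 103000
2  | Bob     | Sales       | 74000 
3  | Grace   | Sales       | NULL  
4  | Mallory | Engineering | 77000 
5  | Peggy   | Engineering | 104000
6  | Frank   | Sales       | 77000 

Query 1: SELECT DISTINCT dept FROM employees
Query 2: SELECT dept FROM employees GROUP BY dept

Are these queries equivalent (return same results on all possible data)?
Yes, equivalent

Both queries return: [('Engineering',), ('Sales',)]

Reason: Both get unique depts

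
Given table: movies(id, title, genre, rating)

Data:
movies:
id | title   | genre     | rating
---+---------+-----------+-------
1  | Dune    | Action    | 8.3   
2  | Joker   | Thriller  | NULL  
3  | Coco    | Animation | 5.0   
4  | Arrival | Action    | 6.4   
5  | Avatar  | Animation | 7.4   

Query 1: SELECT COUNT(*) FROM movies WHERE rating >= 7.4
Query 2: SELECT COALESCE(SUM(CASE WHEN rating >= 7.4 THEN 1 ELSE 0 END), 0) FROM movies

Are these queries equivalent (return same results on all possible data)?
Yes, equivalent

Both queries return: [(2,)]

Reason: COUNT with WHERE vs conditional SUM (COALESCE handles empty-table NULL)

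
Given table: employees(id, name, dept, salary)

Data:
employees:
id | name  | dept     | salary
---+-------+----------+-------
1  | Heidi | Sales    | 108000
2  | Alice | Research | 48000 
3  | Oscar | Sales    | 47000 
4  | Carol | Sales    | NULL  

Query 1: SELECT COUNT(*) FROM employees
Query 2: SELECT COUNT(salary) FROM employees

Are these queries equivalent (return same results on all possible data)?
No, not equivalent

Query 1 returns: [(4,)]
Query 2 returns: [(3,)]

Reason: COUNT(*) includes NULLs, COUNT(column) excludes them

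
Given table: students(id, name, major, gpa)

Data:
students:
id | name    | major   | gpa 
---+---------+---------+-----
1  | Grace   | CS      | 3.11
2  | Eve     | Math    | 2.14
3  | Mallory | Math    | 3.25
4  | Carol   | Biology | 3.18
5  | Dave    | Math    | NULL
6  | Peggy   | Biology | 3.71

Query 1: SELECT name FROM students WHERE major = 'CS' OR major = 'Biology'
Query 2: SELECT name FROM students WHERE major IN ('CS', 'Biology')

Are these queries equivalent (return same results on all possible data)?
Yes, equivalent

Both queries return: [('Carol',), ('Grace',), ('Peggy',)]

Reason: OR vs IN are equivalent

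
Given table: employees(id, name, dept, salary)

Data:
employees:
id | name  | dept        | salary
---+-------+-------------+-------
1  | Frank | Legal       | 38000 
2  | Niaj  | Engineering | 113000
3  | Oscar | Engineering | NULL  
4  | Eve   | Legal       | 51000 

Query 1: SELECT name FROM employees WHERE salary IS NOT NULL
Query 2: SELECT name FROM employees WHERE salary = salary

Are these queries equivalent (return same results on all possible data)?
Yes, equivalent

Both queries return: [('Eve',), ('Frank',), ('Niaj',)]

Reason: IS NOT NULL vs self-equality (both exclude NULLs)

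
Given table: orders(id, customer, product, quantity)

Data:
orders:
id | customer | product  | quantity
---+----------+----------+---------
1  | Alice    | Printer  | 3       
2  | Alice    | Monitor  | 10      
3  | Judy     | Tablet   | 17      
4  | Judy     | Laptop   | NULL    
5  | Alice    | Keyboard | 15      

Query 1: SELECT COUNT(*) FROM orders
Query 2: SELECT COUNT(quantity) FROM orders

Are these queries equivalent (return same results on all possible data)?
No, not equivalent

Query 1 returns: [(5,)]
Query 2 returns: [(4,)]

Reason: COUNT(*) includes NULLs, COUNT(column) excludes them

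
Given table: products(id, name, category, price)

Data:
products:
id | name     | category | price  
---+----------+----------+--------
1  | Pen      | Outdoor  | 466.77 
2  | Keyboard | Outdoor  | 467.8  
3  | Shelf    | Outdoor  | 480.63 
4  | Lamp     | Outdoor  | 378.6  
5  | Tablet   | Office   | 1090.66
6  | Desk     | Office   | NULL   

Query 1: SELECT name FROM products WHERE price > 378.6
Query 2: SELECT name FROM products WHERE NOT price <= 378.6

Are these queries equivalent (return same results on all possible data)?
Yes, equivalent

Both queries return: [('Keyboard',), ('Pen',), ('Shelf',), ('Tablet',)]

Reason: Both filter price > 378.6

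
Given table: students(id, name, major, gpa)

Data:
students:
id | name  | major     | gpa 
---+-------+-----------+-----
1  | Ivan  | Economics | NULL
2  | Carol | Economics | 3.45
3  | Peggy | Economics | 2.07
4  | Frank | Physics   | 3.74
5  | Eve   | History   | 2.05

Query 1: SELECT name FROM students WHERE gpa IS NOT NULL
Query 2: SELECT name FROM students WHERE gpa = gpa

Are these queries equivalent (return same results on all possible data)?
Yes, equivalent

Both queries return: [('Carol',), ('Eve',), ('Frank',), ('Peggy',)]

Reason: IS NOT NULL vs self-equality (both exclude NULLs)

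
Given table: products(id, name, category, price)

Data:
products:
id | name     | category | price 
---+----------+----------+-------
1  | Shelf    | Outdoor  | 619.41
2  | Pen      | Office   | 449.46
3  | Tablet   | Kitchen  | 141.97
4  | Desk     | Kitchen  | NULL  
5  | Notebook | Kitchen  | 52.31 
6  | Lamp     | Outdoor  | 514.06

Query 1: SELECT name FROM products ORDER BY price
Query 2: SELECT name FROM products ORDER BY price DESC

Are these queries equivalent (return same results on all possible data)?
No, not equivalent

Query 1 returns: [('Desk',), ('Notebook',), ('Tablet',), ('Pen',), ('Lamp',), ('Shelf',)]
Query 2 returns: [('Shelf',), ('Lamp',), ('Pen',), ('Tablet',), ('Notebook',), ('Desk',)]

Reason: ASC vs DESC gives opposite ordering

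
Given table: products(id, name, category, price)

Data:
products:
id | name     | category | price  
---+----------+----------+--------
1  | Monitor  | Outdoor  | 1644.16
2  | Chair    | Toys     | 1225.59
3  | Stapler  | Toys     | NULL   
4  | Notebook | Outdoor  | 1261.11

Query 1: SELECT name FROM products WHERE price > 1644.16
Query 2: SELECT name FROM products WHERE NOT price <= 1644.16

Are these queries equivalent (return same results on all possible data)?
Yes, equivalent

Both queries return: []

Reason: Both filter price > 1644.16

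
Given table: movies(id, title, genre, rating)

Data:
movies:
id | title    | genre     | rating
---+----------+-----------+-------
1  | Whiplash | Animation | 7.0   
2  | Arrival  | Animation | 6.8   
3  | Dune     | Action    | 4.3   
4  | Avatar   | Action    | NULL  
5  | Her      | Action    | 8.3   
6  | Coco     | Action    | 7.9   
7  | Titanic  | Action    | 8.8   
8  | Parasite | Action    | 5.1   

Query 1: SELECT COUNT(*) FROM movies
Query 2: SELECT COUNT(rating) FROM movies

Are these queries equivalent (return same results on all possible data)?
No, not equivalent

Query 1 returns: [(8,)]
Query 2 returns: [(7,)]

Reason: COUNT(*) includes NULLs, COUNT(column) excludes them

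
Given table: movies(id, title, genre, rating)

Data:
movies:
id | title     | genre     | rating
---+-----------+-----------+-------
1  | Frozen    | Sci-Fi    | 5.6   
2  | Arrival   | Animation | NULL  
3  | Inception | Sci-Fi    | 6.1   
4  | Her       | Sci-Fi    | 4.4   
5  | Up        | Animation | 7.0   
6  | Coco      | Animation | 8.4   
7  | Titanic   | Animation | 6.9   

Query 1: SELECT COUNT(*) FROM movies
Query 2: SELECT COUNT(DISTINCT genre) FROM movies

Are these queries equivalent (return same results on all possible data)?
No, not equivalent

Query 1 returns: [(7,)]
Query 2 returns: [(2,)]

Reason: COUNT(*) counts rows, COUNT(DISTINCT genre) counts unique genres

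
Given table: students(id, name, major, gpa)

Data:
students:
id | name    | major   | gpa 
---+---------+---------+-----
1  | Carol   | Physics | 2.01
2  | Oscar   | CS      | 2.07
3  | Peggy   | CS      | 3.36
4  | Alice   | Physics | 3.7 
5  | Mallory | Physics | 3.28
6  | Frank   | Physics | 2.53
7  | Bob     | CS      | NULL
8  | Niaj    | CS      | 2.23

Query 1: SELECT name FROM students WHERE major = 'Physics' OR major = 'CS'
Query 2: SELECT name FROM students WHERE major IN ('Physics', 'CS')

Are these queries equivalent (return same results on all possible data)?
Yes, equivalent

Both queries return: [('Alice',), ('Bob',), ('Carol',), ('Frank',), ('Mallory',), ('Niaj',), ('Oscar',), ('Peggy',)]

Reason: OR vs IN are equivalent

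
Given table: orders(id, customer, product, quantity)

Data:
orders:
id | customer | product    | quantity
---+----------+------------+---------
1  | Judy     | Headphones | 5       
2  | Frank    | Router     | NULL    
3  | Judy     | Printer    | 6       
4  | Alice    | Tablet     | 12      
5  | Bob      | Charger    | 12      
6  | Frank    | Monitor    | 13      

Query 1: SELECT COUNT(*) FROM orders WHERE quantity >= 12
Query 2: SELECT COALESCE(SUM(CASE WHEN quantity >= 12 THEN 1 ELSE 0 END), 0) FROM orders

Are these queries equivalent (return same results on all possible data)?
Yes, equivalent

Both queries return: [(3,)]

Reason: COUNT with WHERE vs conditional SUM (COALESCE handles empty-table NULL)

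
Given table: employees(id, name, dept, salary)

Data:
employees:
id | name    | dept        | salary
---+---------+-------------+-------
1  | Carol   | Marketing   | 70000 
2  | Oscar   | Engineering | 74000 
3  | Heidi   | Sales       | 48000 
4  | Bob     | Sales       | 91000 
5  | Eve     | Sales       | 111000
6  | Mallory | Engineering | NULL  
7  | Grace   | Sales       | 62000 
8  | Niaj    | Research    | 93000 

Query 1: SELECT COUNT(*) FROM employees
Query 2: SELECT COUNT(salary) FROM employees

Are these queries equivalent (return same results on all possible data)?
No, not equivalent

Query 1 returns: [(8,)]
Query 2 returns: [(7,)]

Reason: COUNT(*) includes NULLs, COUNT(column) excludes them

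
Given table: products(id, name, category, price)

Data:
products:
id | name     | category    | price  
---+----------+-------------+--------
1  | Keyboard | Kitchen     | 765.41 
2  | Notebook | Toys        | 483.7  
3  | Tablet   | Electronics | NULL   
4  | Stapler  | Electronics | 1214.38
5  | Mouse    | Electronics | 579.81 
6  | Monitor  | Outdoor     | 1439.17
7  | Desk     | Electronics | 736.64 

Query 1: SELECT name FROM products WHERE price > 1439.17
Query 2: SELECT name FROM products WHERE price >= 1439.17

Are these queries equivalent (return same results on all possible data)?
No, not equivalent

Query 1 returns: []
Query 2 returns: [('Monitor',)]

Reason: > vs >= gives different results when price = 1439.17 exists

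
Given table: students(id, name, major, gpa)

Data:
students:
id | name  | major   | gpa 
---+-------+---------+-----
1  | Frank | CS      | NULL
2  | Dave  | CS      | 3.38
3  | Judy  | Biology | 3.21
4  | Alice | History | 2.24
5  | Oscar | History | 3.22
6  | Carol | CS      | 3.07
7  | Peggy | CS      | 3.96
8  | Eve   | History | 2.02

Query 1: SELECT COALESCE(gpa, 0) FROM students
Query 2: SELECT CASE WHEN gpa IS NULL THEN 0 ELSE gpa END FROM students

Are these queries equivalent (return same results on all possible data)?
Yes, equivalent

Both queries return: [(0,), (2.02,), (2.24,), (3.07,), (3.21,), (3.22,), (3.38,), (3.96,)]

Reason: COALESCE vs CASE for NULL handling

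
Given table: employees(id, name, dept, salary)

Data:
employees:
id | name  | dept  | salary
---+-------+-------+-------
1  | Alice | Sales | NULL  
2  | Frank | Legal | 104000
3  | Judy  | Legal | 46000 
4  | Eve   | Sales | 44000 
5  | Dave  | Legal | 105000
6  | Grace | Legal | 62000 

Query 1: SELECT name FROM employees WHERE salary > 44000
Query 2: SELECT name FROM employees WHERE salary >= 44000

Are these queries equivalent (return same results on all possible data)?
No, not equivalent

Query 1 returns: [('Frank',), ('Judy',), ('Dave',), ('Grace',)]
Query 2 returns: [('Frank',), ('Judy',), ('Eve',), ('Dave',), ('Grace',)]

Reason: > vs >= gives different results when salary = 44000 exists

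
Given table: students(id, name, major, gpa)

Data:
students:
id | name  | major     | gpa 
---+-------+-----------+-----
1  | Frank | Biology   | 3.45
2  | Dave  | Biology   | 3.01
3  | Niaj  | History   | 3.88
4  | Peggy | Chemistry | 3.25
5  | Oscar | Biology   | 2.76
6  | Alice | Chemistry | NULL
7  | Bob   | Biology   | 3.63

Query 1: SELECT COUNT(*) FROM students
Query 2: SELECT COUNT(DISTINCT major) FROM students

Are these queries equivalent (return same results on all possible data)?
No, not equivalent

Query 1 returns: [(7,)]
Query 2 returns: [(3,)]

Reason: COUNT(*) counts rows, COUNT(DISTINCT major) counts unique majors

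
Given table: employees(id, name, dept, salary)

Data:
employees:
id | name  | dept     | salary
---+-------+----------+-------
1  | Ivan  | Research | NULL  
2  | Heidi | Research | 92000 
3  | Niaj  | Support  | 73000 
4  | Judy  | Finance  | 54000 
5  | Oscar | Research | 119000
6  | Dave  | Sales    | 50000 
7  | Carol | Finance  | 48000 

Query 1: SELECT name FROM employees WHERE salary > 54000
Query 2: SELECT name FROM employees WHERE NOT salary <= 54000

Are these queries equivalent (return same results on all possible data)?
Yes, equivalent

Both queries return: [('Heidi',), ('Niaj',), ('Oscar',)]

Reason: Both filter salary > 54000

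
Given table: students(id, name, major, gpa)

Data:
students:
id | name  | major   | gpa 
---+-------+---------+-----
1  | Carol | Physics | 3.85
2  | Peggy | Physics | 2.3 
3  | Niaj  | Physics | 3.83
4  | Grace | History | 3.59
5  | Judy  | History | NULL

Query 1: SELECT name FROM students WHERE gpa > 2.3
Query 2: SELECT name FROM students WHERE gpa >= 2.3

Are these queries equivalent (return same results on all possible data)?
No, not equivalent

Query 1 returns: [('Carol',), ('Niaj',), ('Grace',)]
Query 2 returns: [('Carol',), ('Peggy',), ('Niaj',), ('Grace',)]

Reason: > vs >= gives different results when gpa = 2.3 exists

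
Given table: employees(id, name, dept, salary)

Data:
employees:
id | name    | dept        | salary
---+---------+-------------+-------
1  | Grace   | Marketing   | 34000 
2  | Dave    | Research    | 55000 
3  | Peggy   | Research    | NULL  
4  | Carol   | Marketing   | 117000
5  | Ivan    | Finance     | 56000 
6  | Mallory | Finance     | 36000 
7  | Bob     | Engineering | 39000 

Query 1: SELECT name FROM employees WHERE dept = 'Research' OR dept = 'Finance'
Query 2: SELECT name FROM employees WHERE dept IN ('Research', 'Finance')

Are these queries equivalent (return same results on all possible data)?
Yes, equivalent

Both queries return: [('Dave',), ('Ivan',), ('Mallory',), ('Peggy',)]

Reason: OR vs IN are equivalent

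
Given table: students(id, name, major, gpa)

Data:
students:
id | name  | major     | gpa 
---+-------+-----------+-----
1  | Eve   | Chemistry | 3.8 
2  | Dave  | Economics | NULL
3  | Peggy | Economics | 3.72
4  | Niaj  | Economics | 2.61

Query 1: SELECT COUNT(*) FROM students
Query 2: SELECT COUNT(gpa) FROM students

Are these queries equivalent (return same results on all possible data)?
No, not equivalent

Query 1 returns: [(4,)]
Query 2 returns: [(3,)]

Reason: COUNT(*) includes NULLs, COUNT(column) excludes them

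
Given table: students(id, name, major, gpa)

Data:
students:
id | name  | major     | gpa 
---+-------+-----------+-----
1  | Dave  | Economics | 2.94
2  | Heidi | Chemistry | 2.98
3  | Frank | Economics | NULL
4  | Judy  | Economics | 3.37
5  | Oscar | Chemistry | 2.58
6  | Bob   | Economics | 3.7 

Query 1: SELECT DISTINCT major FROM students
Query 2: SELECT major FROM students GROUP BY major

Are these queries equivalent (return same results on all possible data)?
Yes, equivalent

Both queries return: [('Chemistry',), ('Economics',)]

Reason: Both get unique majors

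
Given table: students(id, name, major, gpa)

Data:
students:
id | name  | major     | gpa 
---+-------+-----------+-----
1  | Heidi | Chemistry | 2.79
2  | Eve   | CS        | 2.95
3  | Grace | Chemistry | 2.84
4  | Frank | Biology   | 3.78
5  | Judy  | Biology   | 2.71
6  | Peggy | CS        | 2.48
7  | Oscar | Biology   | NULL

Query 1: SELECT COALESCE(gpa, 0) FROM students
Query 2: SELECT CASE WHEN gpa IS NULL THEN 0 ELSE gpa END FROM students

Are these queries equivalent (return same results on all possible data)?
Yes, equivalent

Both queries return: [(0,), (2.48,), (2.71,), (2.79,), (2.84,), (2.95,), (3.78,)]

Reason: COALESCE vs CASE for NULL handling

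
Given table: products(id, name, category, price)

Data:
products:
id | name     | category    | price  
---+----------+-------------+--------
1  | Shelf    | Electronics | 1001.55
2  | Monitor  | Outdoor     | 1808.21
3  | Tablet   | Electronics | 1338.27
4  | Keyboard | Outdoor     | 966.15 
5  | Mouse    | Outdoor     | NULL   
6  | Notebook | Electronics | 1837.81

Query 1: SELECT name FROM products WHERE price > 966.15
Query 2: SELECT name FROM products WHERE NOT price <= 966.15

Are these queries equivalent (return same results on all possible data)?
Yes, equivalent

Both queries return: [('Monitor',), ('Notebook',), ('Shelf',), ('Tablet',)]

Reason: Both filter price > 966.15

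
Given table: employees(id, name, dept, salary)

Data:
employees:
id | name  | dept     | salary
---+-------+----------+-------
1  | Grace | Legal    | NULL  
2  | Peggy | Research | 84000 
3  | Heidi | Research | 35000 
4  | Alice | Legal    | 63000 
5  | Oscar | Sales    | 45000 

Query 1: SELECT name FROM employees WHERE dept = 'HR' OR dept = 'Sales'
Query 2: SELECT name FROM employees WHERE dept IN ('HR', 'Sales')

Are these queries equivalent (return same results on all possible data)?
Yes, equivalent

Both queries return: [('Oscar',)]

Reason: OR vs IN are equivalent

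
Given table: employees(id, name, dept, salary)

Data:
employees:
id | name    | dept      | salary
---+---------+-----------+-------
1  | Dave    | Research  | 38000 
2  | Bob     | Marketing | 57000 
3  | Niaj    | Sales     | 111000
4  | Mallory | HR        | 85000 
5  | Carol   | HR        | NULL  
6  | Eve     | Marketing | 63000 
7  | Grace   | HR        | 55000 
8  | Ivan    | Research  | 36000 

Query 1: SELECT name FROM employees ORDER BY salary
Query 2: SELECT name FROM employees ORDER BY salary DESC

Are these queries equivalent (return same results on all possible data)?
No, not equivalent

Query 1 returns: [('Carol',), ('Ivan',), ('Dave',), ('Grace',), ('Bob',), ('Eve',), ('Mallory',), ('Niaj',)]
Query 2 returns: [('Niaj',), ('Mallory',), ('Eve',), ('Bob',), ('Grace',), ('Dave',), ('Ivan',), ('Carol',)]

Reason: ASC vs DESC gives opposite ordering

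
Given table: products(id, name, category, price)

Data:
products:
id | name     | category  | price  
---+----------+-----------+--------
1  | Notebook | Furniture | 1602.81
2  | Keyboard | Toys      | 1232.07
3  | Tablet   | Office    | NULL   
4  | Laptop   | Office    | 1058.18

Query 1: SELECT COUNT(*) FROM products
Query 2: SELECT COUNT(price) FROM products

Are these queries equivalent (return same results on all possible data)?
No, not equivalent

Query 1 returns: [(4,)]
Query 2 returns: [(3,)]

Reason: COUNT(*) includes NULLs, COUNT(column) excludes them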